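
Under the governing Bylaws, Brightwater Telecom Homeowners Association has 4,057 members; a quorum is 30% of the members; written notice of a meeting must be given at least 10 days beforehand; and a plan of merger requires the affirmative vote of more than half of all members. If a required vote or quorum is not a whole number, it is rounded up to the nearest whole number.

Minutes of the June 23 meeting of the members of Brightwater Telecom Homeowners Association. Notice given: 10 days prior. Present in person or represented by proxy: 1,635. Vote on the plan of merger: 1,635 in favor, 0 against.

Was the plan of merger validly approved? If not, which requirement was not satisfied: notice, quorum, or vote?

Invalid — vote requirement not satisfied.

Notice: 10 days given; 10 required. Satisfied.
Quorum: 30% of 4,057 = 1,217.10, rounded up to 1,218; 1,635 present. Satisfied.
Vote: requires a majority of all members (4,057); a majority of 4057 is 2029, so 2,029 needed; 1,635 in favor. Not satisfied.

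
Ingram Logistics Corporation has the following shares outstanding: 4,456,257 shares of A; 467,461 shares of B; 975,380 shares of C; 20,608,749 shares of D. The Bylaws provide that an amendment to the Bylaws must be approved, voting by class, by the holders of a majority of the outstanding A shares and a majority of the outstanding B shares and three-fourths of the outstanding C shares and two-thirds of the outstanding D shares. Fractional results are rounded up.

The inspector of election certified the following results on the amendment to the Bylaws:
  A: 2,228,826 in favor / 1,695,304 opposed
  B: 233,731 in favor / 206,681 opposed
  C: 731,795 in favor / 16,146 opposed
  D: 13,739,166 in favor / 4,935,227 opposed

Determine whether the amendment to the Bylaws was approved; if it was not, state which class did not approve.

A: a majority of 4456257 is 2228129; 2,228,129 required, 2,228,826 in favor — approved.
B: a majority of 467461 is 233731; 233,731 required, 233,731 in favor — approved.
C: 3/4 of 975380 = 731535; 731,535 required, 731,795 in favor — approved.
D: 2/3 of 20608749 = 13739166; 13,739,166 required, 13,739,166 in favor — approved.

Approved — every class gave the required vote.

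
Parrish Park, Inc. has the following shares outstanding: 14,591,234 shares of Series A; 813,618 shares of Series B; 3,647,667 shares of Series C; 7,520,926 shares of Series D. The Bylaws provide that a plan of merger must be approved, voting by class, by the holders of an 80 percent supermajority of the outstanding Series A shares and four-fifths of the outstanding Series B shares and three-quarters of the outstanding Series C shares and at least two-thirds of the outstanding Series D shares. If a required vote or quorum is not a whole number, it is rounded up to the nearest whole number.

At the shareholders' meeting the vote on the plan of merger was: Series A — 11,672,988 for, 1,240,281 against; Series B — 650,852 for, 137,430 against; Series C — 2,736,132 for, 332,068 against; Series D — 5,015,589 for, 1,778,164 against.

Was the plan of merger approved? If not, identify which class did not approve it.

Series A: 4/5 of 14591234 = 11672987.20, rounded up to 11672988; 11,672,988 required, 11,672,988 in favor — approved.
Series B: 4/5 of 813618 = 650894.40, rounded up to 650895; 650,895 required, 650,852 in favor — not approved.
Series C: 3/4 of 3647667 = 2735750.25, rounded up to 2735751; 2,735,751 required, 2,736,132 in favor — approved.
Series D: 2/3 of 7520926 = 5013950.67, rounded up to 5013951; 5,013,951 required, 5,015,589 in favor — approved.

Not approved — the Series B shares did not give the required vote.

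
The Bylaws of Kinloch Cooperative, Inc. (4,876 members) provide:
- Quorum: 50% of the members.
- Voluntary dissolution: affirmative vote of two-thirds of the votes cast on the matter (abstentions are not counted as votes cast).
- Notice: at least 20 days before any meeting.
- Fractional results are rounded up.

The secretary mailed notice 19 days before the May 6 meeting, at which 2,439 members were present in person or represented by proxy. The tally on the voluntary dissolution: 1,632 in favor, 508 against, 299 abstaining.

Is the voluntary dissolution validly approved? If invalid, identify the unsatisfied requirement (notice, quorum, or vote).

Notice: 19 days given; 20 required. Not satisfied.
Quorum: 50% of 4,876 = 2,438; 2,439 present. Satisfied.
Vote: requires two-thirds of the votes cast (2,439 − 299 abstaining = 2,140); 2/3 of 2140 = 1426.67, rounded up to 1427, so 1,427 needed; 1,632 in favor. Satisfied.

Invalid — notice requirement not satisfied.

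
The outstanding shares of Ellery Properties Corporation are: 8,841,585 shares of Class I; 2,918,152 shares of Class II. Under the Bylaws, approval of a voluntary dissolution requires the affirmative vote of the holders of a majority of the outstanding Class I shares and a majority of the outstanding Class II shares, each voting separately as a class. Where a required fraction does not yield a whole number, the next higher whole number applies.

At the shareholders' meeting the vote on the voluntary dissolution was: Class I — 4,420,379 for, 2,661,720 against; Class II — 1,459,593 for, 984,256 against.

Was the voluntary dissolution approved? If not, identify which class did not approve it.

Not approved — the Class I shares did not give the required vote.

Class I: a majority of 8841585 is 4420793; 4,420,793 required, 4,420,379 in favor — not approved.
Class II: a majority of 2918152 is 1459077; 1,459,077 required, 1,459,593 in favor — approved.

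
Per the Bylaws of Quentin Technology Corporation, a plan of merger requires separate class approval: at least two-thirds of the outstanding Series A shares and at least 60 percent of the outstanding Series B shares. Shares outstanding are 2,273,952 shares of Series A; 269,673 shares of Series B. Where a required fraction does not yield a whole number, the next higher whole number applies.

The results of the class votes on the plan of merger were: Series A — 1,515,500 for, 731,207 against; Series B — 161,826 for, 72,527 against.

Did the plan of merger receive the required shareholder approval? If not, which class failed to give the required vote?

Series A: 2/3 of 2273952 = 1515968; 1,515,968 required, 1,515,500 in favor — not approved.
Series B: 3/5 of 269673 = 161803.80, rounded up to 161804; 161,804 required, 161,826 in favor — approved.

Not approved — the Series A shares did not give the required vote.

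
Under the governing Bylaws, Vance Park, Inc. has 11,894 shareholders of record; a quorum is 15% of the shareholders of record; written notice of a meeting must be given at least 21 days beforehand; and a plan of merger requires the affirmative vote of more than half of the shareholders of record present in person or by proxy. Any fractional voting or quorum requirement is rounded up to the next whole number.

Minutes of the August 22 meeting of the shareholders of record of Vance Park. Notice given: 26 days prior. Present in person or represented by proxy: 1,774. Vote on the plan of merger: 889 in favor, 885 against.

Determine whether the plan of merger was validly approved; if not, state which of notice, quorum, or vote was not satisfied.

Invalid — quorum requirement not satisfied.

Notice: 26 days given; 21 required. Satisfied.
Quorum: 15% of 11,894 = 1,784.10, rounded up to 1,785; 1,774 present. Not satisfied.
Vote: requires a majority of those present (1,774); a majority of 1774 is 888, so 888 needed; 889 in favor. Satisfied.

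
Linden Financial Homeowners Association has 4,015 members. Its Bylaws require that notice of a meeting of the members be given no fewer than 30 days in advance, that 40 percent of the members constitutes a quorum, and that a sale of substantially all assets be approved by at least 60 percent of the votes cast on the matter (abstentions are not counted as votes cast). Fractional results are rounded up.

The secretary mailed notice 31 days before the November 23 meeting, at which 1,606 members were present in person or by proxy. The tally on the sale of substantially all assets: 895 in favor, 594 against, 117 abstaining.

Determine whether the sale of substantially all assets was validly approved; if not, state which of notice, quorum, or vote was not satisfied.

Notice: 31 days given; 30 required. Satisfied.
Quorum: 40% of 4,015 = 1,606; 1,606 present. Satisfied.
Vote: requires three-fifths of the votes cast (1,606 − 117 abstaining = 1,489); 3/5 of 1489 = 893.40, rounded up to 894, so 894 needed; 895 in favor. Satisfied.

Valid — all requirements satisfied.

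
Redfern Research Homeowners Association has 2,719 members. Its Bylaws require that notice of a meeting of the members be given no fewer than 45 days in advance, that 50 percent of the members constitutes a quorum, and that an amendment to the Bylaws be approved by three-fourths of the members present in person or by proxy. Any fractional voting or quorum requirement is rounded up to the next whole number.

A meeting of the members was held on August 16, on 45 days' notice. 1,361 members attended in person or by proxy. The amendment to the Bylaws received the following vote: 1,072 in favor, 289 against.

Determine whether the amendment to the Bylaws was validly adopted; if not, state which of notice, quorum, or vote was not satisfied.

Valid — all requirements satisfied.

Notice: 45 days given; 45 required. Satisfied.
Quorum: 50% of 2,719 = 1,359.50, rounded up to 1,360; 1,361 present. Satisfied.
Vote: requires three-fourths of those present (1,361); 3/4 of 1361 = 1020.75, rounded up to 1021, so 1,021 needed; 1,072 in favor. Satisfied.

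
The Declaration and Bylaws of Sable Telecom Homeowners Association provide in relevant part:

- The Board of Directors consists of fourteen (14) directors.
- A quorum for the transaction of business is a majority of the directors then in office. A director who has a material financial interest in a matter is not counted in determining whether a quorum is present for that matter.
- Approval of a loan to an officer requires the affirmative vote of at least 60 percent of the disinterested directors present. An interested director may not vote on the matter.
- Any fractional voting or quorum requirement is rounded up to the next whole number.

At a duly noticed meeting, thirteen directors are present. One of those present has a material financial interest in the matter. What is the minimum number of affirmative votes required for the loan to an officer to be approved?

The loan to an officer requires three-fifths of the disinterested directors present (13 − 1 = 12).
3/5 of 12 = 7.20, rounded up to 8.

8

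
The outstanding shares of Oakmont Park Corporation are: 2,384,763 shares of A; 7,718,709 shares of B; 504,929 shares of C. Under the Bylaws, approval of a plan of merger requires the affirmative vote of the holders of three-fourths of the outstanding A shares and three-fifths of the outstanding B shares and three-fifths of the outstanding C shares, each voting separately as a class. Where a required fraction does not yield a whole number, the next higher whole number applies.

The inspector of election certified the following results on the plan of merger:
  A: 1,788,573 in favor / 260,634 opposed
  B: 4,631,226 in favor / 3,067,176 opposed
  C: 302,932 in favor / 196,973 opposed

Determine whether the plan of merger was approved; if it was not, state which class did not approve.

A: 3/4 of 2384763 = 1788572.25, rounded up to 1788573; 1,788,573 required, 1,788,573 in favor — approved.
B: 3/5 of 7718709 = 4631225.40, rounded up to 4631226; 4,631,226 required, 4,631,226 in favor — approved.
C: 3/5 of 504929 = 302957.40, rounded up to 302958; 302,958 required, 302,932 in favor — not approved.

Not approved — the C shares did not give the required vote.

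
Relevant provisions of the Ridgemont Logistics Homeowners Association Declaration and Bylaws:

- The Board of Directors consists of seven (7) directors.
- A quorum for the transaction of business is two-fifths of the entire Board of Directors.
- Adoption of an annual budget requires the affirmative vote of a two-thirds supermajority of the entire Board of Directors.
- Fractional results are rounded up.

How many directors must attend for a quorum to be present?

2/5 of 7 = 2.80, rounded up to 3.

3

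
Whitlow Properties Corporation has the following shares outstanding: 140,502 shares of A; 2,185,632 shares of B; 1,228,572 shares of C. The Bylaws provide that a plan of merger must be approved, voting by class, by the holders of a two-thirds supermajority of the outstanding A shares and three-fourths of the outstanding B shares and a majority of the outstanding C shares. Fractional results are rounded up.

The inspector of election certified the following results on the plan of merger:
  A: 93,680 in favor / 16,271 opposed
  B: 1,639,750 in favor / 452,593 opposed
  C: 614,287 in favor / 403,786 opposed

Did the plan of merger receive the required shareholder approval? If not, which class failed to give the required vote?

Approved — every class gave the required vote.

A: 2/3 of 140502 = 93668; 93,668 required, 93,680 in favor — approved.
B: 3/4 of 2185632 = 1639224; 1,639,224 required, 1,639,750 in favor — approved.
C: a majority of 1228572 is 614287; 614,287 required, 614,287 in favor — approved.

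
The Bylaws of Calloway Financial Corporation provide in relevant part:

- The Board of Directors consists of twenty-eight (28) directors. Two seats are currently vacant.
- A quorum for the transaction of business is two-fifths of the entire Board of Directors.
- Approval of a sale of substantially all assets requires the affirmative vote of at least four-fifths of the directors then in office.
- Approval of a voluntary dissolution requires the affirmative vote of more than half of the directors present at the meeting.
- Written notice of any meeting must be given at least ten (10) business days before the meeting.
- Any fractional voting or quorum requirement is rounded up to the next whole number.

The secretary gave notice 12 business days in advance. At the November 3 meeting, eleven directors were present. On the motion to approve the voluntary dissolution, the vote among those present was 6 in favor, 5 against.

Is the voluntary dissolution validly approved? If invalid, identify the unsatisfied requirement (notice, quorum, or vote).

Notice: 12 business days given; 10 required (12 ≥ 10). Satisfied.
Quorum: 11 present; quorum is 12. Not satisfied.
Vote: the voluntary dissolution requires a majority of the directors present (11). A majority of 11 is 6, so 6 affirmative votes are needed; 6 voted in favor. Satisfied. (Moot — without a quorum no business can be validly transacted.)

Invalid — quorum requirement not satisfied.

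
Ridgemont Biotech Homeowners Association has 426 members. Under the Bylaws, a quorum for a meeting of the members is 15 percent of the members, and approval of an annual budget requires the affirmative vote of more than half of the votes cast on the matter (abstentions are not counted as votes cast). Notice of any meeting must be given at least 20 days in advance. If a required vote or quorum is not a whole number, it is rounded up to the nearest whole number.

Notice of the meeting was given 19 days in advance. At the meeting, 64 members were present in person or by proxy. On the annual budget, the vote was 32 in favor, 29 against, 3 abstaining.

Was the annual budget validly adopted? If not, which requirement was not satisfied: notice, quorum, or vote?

Invalid — notice requirement not satisfied.

Notice: 19 days given; 20 required. Not satisfied.
Quorum: 15% of 426 = 63.90, rounded up to 64; 64 present. Satisfied.
Vote: requires a majority of the votes cast (64 − 3 abstaining = 61); a majority of 61 is 31, so 31 needed; 32 in favor. Satisfied.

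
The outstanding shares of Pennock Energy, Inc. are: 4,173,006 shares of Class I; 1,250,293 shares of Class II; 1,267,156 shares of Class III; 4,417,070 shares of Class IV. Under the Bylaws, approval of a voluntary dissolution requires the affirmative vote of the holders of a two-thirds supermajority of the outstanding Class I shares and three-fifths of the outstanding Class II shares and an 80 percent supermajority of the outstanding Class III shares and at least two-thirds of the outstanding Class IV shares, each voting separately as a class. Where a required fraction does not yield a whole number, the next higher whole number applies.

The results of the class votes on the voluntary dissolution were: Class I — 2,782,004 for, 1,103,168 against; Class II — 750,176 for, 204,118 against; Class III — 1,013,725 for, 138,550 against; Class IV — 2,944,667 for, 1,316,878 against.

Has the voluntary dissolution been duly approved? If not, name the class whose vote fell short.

Not approved — the Class IV shares did not give the required vote.

Class I: 2/3 of 4173006 = 2782004; 2,782,004 required, 2,782,004 in favor — approved.
Class II: 3/5 of 1250293 = 750175.80, rounded up to 750176; 750,176 required, 750,176 in favor — approved.
Class III: 4/5 of 1267156 = 1013724.80, rounded up to 1013725; 1,013,725 required, 1,013,725 in favor — approved.
Class IV: 2/3 of 4417070 = 2944713.33, rounded up to 2944714; 2,944,714 required, 2,944,667 in favor — not approved.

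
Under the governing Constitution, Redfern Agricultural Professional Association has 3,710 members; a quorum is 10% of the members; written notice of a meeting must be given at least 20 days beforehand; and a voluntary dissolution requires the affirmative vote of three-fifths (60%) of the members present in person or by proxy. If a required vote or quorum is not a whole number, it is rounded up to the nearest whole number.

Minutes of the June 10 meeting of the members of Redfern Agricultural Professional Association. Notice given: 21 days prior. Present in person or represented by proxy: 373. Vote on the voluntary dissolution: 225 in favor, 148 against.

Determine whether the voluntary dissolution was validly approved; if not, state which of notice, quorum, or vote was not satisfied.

Notice: 21 days given; 20 required. Satisfied.
Quorum: 10% of 3,710 = 371; 373 present. Satisfied.
Vote: requires three-fifths of those present (373); 3/5 of 373 = 223.80, rounded up to 224, so 224 needed; 225 in favor. Satisfied.

Valid — all requirements satisfied.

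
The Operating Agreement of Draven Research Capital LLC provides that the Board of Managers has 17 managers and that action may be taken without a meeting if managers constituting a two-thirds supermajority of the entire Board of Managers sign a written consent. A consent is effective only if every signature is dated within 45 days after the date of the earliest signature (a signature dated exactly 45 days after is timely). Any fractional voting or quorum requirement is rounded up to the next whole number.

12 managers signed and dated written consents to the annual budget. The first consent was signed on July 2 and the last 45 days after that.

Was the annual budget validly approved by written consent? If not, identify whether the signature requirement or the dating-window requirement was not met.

Effective — both the signature and dating-window requirements are satisfied.

Signatures required: a two-thirds supermajority of 17 — 2/3 of 17 = 11.33, rounded up to 12, so 12 needed; 12 signed. Sufficient.
Dating window: the latest signature is 45 days after the earliest; the limit is 45 days. Within the window.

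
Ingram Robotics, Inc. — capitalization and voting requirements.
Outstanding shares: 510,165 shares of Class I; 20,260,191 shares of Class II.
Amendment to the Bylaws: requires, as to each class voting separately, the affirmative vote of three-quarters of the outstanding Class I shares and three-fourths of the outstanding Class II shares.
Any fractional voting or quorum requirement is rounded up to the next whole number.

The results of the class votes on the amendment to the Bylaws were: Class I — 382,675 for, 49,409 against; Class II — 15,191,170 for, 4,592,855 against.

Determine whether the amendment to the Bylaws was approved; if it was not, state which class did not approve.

Not approved — the Class II shares did not give the required vote.

Class I: 3/4 of 510165 = 382623.75, rounded up to 382624; 382,624 required, 382,675 in favor — approved.
Class II: 3/4 of 20260191 = 15195143.25, rounded up to 15195144; 15,195,144 required, 15,191,170 in favor — not approved.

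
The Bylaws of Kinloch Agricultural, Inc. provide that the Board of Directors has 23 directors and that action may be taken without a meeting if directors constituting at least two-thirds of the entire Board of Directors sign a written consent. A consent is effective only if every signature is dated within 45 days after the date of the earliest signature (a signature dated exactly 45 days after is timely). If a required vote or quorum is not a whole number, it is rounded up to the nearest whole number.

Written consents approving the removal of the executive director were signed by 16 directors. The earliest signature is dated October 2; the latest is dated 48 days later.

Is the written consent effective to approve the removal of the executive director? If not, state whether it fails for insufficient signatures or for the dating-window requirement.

Signatures required: at least two-thirds of 23 — 2/3 of 23 = 15.33, rounded up to 16, so 16 needed; 16 signed. Sufficient.
Dating window: the latest signature is 48 days after the earliest; the limit is 45 days. Outside the window.

Not effective — dating-window requirement not satisfied.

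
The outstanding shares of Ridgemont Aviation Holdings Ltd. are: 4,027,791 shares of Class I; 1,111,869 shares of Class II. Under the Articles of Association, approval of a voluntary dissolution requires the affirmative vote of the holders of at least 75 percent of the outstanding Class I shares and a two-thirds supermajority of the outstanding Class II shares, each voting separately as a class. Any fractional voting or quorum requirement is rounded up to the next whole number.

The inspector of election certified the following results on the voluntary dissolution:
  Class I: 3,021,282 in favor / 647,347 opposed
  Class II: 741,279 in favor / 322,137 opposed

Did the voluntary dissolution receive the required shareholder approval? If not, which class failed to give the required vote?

Approved — every class gave the required vote.

Class I: 3/4 of 4027791 = 3020843.25, rounded up to 3020844; 3,020,844 required, 3,021,282 in favor — approved.
Class II: 2/3 of 1111869 = 741246; 741,246 required, 741,279 in favor — approved.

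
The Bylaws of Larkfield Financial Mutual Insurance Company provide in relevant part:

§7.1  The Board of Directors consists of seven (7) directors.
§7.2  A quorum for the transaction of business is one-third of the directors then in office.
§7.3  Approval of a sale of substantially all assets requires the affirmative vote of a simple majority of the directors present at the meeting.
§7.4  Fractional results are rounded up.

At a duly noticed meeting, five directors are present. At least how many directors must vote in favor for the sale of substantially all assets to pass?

3

The sale of substantially all assets requires a majority of the directors present (5).
A majority of 5 is 3.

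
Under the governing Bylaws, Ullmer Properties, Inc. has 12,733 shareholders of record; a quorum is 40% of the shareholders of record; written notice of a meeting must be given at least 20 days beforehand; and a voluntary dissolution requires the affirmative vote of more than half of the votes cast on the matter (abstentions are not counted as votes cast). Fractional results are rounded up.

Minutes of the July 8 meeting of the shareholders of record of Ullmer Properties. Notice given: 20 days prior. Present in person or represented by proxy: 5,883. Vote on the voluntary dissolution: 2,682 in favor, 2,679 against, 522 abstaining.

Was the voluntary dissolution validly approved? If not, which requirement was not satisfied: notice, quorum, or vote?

Valid — all requirements satisfied.

Notice: 20 days given; 20 required. Satisfied.
Quorum: 40% of 12,733 = 5,093.20, rounded up to 5,094; 5,883 present. Satisfied.
Vote: requires a majority of the votes cast (5,883 − 522 abstaining = 5,361); a majority of 5361 is 2681, so 2,681 needed; 2,682 in favor. Satisfied.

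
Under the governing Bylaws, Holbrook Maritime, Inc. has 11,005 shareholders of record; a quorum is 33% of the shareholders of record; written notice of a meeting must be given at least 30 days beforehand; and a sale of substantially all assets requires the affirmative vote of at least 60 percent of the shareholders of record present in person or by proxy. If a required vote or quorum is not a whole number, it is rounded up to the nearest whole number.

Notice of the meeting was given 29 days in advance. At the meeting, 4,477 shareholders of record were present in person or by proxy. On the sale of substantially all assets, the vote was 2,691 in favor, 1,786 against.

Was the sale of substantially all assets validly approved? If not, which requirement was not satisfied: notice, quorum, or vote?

Invalid — notice requirement not satisfied.

Notice: 29 days given; 30 required. Not satisfied.
Quorum: 33% of 11,005 = 3,631.65, rounded up to 3,632; 4,477 present. Satisfied.
Vote: requires three-fifths of those present (4,477); 3/5 of 4477 = 2686.20, rounded up to 2687, so 2,687 needed; 2,691 in favor. Satisfied.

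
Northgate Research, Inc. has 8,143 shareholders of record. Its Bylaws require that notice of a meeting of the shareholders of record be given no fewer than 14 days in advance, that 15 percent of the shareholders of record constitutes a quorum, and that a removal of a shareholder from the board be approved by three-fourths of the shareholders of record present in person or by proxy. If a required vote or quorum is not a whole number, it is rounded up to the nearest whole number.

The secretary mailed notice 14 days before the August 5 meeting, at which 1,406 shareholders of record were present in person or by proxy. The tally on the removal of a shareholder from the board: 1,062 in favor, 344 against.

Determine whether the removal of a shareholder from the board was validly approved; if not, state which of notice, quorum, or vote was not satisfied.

Valid — all requirements satisfied.

Notice: 14 days given; 14 required. Satisfied.
Quorum: 15% of 8,143 = 1,221.45, rounded up to 1,222; 1,406 present. Satisfied.
Vote: requires three-fourths of those present (1,406); 3/4 of 1406 = 1054.50, rounded up to 1055, so 1,055 needed; 1,062 in favor. Satisfied.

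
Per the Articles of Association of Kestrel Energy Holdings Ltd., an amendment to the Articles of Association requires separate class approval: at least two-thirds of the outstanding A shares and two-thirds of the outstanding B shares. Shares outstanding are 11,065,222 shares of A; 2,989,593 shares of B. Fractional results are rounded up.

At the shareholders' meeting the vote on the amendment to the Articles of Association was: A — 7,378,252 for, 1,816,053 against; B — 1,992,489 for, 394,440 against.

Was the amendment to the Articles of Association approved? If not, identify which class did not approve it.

Not approved — the B shares did not give the required vote.

A: 2/3 of 11065222 = 7376814.67, rounded up to 7376815; 7,376,815 required, 7,378,252 in favor — approved.
B: 2/3 of 2989593 = 1993062; 1,993,062 required, 1,992,489 in favor — not approved.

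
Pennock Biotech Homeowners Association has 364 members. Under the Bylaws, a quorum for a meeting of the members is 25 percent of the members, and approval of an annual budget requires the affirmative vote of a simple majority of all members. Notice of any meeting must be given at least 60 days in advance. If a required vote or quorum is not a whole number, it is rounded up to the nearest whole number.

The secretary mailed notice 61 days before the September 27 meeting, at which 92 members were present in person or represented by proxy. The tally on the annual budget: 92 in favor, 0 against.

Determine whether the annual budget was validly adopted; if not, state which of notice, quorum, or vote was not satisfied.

Notice: 61 days given; 60 required. Satisfied.
Quorum: 25% of 364 = 91; 92 present. Satisfied.
Vote: requires a majority of all members (364); a majority of 364 is 183, so 183 needed; 92 in favor. Not satisfied.

Invalid — vote requirement not satisfied.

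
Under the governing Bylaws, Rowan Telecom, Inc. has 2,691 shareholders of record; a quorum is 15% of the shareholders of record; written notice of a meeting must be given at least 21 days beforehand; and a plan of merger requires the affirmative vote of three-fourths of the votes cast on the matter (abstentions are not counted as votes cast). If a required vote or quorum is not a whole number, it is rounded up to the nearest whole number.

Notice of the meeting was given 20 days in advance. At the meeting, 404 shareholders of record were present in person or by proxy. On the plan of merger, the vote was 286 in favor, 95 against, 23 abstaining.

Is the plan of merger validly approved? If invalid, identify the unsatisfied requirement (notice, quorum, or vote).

Invalid — notice requirement not satisfied.

Notice: 20 days given; 21 required. Not satisfied.
Quorum: 15% of 2,691 = 403.65, rounded up to 404; 404 present. Satisfied.
Vote: requires three-fourths of the votes cast (404 − 23 abstaining = 381); 3/4 of 381 = 285.75, rounded up to 286, so 286 needed; 286 in favor. Satisfied.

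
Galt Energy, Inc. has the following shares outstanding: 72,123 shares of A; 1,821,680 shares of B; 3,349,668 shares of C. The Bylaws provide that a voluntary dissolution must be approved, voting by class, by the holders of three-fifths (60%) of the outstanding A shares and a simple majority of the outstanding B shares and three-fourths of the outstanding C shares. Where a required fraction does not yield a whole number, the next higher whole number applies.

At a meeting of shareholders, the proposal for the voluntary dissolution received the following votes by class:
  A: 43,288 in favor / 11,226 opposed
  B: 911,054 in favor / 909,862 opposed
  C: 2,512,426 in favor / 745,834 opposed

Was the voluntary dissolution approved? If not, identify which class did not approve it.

Approved — every class gave the required vote.

A: 3/5 of 72123 = 43273.80, rounded up to 43274; 43,274 required, 43,288 in favor — approved.
B: a majority of 1821680 is 910841; 910,841 required, 911,054 in favor — approved.
C: 3/4 of 3349668 = 2512251; 2,512,251 required, 2,512,426 in favor — approved.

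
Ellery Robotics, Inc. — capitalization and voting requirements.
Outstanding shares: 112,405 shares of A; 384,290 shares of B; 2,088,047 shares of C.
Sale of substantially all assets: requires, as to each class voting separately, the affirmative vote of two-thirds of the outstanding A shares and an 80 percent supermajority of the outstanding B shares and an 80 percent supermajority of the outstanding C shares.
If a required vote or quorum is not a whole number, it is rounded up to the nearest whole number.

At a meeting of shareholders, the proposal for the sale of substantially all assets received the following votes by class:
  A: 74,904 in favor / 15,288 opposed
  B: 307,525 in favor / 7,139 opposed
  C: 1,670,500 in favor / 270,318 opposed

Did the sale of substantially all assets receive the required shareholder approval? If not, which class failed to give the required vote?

A: 2/3 of 112405 = 74936.67, rounded up to 74937; 74,937 required, 74,904 in favor — not approved.
B: 4/5 of 384290 = 307432; 307,432 required, 307,525 in favor — approved.
C: 4/5 of 2088047 = 1670437.60, rounded up to 1670438; 1,670,438 required, 1,670,500 in favor — approved.

Not approved — the A shares did not give the required vote.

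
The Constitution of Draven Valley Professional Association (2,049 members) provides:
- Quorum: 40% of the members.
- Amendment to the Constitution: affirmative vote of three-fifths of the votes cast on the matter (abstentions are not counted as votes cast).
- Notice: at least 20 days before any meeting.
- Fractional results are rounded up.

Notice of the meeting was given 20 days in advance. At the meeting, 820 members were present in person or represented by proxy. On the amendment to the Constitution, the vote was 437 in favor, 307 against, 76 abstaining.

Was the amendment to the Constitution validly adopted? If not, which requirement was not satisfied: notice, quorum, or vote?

Invalid — vote requirement not satisfied.

Notice: 20 days given; 20 required. Satisfied.
Quorum: 40% of 2,049 = 819.60, rounded up to 820; 820 present. Satisfied.
Vote: requires three-fifths of the votes cast (820 − 76 abstaining = 744); 3/5 of 744 = 446.40, rounded up to 447, so 447 needed; 437 in favor. Not satisfied.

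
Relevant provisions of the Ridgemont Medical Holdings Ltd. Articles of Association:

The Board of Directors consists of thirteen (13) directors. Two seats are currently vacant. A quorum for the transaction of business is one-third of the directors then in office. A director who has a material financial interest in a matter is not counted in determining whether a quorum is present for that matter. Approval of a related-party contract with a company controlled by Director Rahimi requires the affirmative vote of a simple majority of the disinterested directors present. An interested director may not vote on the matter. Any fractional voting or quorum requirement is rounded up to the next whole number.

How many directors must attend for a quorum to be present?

1/3 of 11 = 3.67, rounded up to 4.

4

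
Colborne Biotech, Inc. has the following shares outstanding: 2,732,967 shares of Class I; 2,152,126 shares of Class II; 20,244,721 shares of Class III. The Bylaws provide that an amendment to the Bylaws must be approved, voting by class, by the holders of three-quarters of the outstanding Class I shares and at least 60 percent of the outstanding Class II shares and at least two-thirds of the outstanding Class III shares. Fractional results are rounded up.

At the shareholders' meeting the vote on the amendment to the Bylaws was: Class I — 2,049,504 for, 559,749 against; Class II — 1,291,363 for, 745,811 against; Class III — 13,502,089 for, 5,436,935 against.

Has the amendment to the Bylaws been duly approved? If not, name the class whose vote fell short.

Class I: 3/4 of 2732967 = 2049725.25, rounded up to 2049726; 2,049,726 required, 2,049,504 in favor — not approved.
Class II: 3/5 of 2152126 = 1291275.60, rounded up to 1291276; 1,291,276 required, 1,291,363 in favor — approved.
Class III: 2/3 of 20244721 = 13496480.67, rounded up to 13496481; 13,496,481 required, 13,502,089 in favor — approved.

Not approved — the Class I shares did not give the required vote.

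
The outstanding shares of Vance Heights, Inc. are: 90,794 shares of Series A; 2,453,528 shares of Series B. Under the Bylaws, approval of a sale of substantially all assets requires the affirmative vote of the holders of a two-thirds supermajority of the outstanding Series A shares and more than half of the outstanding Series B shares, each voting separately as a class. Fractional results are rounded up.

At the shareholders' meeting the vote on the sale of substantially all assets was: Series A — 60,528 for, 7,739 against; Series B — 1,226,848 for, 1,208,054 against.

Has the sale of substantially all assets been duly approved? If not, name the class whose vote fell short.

Not approved — the Series A shares did not give the required vote.

Series A: 2/3 of 90794 = 60529.33, rounded up to 60530; 60,530 required, 60,528 in favor — not approved.
Series B: a majority of 2453528 is 1226765; 1,226,765 required, 1,226,848 in favor — approved.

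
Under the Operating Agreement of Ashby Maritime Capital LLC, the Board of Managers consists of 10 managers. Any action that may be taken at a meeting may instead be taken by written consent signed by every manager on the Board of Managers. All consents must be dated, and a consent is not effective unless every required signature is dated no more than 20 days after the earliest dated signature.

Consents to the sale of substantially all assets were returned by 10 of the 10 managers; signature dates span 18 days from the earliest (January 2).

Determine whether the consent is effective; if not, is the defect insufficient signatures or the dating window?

Effective — both the signature and dating-window requirements are satisfied.

Signatures required: all of 10 — unanimous means all 10, so 10 needed; 10 signed. Sufficient.
Dating window: the latest signature is 18 days after the earliest; the limit is 20 days. Within the window.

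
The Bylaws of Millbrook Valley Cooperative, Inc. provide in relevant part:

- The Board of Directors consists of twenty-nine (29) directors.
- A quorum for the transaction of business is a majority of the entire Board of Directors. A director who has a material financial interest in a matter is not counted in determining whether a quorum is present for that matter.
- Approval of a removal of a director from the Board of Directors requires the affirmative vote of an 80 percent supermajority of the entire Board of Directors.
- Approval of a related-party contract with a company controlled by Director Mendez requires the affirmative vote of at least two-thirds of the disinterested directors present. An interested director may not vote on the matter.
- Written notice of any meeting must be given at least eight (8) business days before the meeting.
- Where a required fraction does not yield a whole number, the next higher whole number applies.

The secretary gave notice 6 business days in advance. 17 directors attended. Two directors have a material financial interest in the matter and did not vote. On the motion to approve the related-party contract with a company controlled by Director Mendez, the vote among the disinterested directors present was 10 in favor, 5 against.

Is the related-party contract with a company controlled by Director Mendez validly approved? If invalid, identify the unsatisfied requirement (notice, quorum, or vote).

Notice: 6 business days given; 8 required (6 < 8). Not satisfied.
Quorum: 17 present, but the 2 interested directors do not count, leaving 15. Quorum is 15. Satisfied.
Vote: the related-party contract with a company controlled by Director Mendez requires two-thirds of the disinterested directors present (17 − 2 = 15). 2/3 of 15 = 10, so 10 affirmative votes are needed; 10 voted in favor. Satisfied.

Invalid — notice requirement not satisfied.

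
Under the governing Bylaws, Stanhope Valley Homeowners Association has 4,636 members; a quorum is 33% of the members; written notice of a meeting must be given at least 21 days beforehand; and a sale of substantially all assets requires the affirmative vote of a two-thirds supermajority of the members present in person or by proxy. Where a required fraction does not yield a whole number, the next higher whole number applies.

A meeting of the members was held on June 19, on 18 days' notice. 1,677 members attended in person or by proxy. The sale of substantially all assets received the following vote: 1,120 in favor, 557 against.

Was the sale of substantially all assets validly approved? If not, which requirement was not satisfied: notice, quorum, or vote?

Notice: 18 days given; 21 required. Not satisfied.
Quorum: 33% of 4,636 = 1,529.88, rounded up to 1,530; 1,677 present. Satisfied.
Vote: requires two-thirds of those present (1,677); 2/3 of 1677 = 1118, so 1,118 needed; 1,120 in favor. Satisfied.

Invalid — notice requirement not satisfied.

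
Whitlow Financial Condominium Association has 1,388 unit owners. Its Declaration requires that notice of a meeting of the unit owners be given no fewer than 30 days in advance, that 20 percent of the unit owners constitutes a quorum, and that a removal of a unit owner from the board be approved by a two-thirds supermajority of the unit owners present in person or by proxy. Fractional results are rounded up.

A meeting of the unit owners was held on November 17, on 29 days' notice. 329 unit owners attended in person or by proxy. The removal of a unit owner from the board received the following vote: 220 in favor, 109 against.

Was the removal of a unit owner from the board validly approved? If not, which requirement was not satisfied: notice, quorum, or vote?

Invalid — notice requirement not satisfied.

Notice: 29 days given; 30 required. Not satisfied.
Quorum: 20% of 1,388 = 277.60, rounded up to 278; 329 present. Satisfied.
Vote: requires two-thirds of those present (329); 2/3 of 329 = 219.33, rounded up to 220, so 220 needed; 220 in favor. Satisfied.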